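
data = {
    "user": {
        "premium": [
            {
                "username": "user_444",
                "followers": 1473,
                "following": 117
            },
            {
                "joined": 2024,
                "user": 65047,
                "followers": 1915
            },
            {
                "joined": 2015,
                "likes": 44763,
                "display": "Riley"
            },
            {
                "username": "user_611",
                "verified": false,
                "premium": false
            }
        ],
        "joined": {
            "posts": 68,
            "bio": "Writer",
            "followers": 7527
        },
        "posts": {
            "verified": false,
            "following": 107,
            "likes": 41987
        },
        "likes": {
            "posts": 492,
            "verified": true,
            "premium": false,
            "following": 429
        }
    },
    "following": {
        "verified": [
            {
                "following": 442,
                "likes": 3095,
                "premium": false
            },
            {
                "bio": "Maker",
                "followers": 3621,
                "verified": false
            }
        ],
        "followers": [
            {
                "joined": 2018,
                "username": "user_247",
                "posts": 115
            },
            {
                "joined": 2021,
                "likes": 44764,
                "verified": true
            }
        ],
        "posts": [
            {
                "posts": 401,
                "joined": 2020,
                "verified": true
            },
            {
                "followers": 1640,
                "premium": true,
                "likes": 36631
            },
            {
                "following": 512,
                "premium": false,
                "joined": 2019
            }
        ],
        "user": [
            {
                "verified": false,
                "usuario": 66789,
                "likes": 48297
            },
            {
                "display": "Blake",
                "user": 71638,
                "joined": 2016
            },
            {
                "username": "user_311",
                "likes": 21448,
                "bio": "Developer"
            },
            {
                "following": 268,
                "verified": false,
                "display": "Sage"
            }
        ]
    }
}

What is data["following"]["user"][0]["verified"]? False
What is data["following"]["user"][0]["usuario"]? 66789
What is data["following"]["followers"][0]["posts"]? 115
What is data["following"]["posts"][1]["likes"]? 36631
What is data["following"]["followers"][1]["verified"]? True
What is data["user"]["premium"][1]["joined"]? 2024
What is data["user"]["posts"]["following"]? 107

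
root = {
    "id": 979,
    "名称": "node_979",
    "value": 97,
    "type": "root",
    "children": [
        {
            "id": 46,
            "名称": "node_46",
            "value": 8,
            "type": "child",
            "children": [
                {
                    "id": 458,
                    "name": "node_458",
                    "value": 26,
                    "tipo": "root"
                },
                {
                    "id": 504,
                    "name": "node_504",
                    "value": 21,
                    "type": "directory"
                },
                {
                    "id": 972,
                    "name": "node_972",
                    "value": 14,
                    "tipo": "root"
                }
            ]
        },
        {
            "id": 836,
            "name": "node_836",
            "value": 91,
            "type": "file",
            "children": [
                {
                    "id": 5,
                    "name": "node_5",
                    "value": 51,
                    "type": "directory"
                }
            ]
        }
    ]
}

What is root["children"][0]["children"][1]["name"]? "node_504"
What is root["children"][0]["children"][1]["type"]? "directory"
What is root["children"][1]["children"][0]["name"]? "node_5"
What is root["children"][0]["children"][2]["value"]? 14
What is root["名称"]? "node_979"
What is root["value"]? 97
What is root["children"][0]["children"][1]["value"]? 21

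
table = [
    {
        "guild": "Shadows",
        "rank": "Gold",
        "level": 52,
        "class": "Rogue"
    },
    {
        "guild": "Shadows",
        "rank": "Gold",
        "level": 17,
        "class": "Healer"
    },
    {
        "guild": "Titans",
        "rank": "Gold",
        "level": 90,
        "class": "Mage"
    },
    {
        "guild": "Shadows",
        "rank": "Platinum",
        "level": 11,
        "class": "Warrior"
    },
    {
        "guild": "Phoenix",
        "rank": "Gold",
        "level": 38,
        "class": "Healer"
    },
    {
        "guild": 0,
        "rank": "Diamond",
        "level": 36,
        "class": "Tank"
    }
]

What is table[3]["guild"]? "Shadows"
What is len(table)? 6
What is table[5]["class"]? "Tank"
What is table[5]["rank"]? "Diamond"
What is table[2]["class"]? "Mage"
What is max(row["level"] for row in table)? 90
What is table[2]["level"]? 90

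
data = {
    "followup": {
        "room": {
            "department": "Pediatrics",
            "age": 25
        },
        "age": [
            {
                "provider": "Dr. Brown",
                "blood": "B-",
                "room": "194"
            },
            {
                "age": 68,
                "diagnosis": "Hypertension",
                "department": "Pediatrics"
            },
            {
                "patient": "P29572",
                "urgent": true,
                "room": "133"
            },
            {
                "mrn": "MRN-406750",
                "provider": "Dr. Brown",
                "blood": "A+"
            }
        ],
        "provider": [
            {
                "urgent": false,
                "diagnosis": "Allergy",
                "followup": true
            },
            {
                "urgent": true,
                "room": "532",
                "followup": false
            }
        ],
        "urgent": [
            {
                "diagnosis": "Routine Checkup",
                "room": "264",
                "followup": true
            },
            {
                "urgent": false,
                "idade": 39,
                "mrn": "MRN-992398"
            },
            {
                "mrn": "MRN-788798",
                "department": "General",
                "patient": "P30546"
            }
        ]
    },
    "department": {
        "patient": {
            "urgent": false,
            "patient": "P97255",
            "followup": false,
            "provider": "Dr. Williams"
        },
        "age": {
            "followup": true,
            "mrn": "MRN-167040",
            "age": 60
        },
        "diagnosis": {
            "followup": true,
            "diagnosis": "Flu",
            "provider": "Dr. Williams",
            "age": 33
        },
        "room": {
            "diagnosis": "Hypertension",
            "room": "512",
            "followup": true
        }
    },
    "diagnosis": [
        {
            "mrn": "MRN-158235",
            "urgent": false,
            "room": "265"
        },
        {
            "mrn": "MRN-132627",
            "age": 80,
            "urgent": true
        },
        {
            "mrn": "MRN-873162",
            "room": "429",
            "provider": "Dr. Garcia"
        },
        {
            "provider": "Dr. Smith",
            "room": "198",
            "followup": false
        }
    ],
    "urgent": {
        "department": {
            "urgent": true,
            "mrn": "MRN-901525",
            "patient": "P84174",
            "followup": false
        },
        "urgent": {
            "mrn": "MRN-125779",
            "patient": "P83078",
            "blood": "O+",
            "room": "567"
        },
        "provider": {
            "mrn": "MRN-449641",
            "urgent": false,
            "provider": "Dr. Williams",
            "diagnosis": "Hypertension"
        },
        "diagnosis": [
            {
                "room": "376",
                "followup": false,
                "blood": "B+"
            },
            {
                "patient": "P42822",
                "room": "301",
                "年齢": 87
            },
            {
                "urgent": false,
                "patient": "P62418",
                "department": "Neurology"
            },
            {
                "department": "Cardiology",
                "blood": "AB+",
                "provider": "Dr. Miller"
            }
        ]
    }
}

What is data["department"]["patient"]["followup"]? False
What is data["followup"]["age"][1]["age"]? 68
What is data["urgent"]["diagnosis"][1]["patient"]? "P42822"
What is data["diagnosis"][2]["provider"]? "Dr. Garcia"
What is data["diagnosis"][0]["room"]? "265"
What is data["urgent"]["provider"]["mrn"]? "MRN-449641"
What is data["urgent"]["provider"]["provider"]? "Dr. Williams"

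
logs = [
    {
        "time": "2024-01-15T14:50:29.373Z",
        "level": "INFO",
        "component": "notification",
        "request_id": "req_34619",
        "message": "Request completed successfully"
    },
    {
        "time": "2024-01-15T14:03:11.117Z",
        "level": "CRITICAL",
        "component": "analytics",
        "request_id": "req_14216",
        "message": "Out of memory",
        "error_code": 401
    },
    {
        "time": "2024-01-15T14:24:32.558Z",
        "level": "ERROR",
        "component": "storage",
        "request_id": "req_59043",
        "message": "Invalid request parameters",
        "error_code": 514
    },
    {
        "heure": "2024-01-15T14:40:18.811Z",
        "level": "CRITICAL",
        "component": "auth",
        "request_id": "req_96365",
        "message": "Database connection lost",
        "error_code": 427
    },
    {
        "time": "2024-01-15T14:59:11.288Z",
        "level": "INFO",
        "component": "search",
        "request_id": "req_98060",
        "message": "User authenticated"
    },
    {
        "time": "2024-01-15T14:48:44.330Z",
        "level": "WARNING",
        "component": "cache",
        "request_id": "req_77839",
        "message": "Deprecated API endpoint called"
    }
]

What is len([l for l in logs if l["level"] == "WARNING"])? 1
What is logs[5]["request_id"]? "req_77839"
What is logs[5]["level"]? "WARNING"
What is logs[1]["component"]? "analytics"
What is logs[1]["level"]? "CRITICAL"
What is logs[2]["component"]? "storage"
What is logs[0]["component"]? "notification"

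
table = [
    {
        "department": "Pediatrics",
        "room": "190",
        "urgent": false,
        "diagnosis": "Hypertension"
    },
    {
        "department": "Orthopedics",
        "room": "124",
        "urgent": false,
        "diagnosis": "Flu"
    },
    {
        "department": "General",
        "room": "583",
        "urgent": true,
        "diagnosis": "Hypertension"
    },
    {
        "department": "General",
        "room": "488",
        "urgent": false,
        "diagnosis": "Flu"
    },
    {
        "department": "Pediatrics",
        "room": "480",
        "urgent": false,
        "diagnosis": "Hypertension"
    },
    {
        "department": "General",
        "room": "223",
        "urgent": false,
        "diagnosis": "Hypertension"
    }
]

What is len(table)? 6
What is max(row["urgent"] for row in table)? True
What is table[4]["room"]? "480"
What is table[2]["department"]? "General"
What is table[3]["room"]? "488"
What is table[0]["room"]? "190"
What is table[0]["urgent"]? False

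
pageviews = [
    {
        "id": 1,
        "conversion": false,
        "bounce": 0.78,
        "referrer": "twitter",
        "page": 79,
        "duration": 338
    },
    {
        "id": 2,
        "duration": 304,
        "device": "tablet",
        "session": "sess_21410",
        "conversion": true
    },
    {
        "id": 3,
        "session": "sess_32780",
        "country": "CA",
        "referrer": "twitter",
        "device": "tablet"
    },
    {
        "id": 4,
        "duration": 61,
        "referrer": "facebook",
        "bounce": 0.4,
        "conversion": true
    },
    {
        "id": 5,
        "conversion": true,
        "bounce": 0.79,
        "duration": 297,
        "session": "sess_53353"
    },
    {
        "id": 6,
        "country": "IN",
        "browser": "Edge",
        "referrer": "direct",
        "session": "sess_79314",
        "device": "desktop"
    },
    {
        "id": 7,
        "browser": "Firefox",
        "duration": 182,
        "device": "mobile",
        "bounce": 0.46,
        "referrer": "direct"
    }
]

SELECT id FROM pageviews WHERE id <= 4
[1, 2, 3, 4]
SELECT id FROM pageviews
[1, 2, 3, 4, 5, 6, 7]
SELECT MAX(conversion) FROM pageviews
True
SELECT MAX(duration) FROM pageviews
338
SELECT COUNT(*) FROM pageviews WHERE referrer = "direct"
2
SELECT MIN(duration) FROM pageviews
61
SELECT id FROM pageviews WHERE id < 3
[1, 2]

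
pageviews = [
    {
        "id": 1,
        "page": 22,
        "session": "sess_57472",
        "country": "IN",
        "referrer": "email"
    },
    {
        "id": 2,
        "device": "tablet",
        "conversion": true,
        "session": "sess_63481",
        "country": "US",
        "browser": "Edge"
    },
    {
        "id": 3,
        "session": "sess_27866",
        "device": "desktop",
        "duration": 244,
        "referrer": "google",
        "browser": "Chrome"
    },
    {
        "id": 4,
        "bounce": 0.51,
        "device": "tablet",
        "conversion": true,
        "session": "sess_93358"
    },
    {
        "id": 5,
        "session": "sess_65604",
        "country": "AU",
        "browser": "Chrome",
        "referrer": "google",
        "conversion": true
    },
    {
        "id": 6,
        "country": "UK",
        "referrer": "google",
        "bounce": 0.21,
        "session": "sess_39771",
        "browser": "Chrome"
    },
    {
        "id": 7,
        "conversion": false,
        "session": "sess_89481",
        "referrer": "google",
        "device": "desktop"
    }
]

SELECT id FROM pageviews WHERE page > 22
[]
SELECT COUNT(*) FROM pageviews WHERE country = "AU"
1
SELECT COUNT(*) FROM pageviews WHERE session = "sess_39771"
1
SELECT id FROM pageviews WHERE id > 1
[2, 3, 4, 5, 6, 7]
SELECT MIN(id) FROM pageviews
1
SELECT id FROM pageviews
[1, 2, 3, 4, 5, 6, 7]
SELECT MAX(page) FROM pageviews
22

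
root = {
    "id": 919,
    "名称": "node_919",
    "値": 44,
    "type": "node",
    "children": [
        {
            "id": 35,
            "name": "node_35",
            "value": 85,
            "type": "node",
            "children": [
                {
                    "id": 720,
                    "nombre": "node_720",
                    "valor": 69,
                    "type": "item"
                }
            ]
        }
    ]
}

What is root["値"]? 44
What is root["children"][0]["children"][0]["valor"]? 69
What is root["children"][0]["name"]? "node_35"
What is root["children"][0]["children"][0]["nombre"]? "node_720"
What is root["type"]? "node"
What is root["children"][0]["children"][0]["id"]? 720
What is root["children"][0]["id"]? 35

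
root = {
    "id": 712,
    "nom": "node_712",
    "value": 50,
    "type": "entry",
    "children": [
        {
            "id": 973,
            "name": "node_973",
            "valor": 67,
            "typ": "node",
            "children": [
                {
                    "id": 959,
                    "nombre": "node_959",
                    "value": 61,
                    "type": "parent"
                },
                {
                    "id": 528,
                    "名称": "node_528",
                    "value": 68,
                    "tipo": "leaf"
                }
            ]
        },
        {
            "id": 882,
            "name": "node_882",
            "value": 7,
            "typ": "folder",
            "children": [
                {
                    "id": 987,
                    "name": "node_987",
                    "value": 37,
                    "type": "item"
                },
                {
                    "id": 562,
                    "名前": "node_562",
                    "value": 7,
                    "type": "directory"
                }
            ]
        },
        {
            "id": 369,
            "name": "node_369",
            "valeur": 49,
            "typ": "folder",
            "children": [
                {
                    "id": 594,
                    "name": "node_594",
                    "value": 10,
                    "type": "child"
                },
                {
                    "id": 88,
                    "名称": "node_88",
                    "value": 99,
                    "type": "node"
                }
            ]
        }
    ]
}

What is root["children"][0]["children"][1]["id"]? 528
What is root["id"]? 712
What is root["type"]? "entry"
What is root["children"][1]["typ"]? "folder"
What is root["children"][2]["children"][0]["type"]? "child"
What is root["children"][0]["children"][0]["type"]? "parent"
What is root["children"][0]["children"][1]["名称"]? "node_528"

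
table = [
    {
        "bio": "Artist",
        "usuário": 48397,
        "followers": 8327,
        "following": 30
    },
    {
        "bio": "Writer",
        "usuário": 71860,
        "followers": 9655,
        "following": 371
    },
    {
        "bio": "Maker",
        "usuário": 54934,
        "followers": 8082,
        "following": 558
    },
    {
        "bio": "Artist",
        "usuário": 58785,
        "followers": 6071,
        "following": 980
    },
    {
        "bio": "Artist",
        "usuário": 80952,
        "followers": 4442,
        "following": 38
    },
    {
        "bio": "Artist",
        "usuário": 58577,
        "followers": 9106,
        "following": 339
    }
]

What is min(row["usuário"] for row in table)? 48397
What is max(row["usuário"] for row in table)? 80952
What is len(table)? 6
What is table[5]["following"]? 339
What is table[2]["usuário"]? 54934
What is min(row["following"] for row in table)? 30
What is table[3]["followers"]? 6071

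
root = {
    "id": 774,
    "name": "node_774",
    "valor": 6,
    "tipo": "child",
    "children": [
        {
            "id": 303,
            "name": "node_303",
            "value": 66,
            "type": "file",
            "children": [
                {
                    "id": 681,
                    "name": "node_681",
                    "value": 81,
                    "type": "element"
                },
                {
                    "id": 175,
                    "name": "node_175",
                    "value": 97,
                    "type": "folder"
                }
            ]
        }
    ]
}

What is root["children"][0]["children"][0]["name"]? "node_681"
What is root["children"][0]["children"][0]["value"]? 81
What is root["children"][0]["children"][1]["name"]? "node_175"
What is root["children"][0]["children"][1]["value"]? 97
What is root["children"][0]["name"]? "node_303"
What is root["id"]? 774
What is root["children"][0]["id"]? 303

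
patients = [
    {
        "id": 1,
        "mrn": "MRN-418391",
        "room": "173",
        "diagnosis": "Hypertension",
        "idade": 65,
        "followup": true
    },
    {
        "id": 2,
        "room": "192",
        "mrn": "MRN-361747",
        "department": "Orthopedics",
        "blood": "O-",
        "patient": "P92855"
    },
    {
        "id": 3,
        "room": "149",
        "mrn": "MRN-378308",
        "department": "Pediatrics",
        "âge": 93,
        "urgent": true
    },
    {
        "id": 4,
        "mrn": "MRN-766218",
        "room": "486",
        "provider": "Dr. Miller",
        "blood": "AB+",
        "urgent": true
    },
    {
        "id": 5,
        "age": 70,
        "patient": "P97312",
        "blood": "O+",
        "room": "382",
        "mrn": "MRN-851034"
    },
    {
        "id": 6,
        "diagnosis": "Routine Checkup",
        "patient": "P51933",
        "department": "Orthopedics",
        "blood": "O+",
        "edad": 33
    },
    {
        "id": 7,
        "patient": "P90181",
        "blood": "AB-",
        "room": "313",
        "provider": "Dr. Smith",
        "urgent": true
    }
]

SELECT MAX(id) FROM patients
7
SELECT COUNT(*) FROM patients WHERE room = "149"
1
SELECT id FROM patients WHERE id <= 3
[1, 2, 3]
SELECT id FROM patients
[1, 2, 3, 4, 5, 6, 7]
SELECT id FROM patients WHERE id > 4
[5, 6, 7]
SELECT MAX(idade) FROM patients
65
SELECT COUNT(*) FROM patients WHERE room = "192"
1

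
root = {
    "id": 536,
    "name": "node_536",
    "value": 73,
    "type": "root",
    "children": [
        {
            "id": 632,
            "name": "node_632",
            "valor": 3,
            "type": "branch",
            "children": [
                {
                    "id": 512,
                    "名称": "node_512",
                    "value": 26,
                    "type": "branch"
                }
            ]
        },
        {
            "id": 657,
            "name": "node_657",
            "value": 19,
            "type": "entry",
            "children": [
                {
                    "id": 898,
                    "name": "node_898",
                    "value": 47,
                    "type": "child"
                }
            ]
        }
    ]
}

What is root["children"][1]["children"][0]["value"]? 47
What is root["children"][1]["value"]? 19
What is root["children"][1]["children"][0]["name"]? "node_898"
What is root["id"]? 536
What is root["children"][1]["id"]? 657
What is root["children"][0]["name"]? "node_632"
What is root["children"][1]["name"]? "node_657"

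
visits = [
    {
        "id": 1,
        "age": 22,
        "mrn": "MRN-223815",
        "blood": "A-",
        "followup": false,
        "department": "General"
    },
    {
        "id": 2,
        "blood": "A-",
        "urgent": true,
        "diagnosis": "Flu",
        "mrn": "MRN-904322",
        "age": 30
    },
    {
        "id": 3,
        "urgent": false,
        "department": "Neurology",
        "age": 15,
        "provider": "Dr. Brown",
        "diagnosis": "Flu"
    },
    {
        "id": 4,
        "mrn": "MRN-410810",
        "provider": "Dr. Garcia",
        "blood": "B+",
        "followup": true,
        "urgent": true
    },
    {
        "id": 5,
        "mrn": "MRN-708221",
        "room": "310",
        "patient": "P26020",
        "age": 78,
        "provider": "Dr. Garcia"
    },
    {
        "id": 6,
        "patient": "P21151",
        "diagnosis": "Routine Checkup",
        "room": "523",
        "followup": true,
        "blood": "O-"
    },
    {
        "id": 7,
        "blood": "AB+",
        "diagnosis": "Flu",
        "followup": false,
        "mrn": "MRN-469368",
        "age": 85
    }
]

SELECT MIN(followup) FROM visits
False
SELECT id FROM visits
[1, 2, 3, 4, 5, 6, 7]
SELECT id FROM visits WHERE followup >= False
[1, 4, 6, 7]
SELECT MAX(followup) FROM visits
True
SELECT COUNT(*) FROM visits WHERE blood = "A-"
2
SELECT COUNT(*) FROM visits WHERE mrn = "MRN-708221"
1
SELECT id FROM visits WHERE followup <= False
[1, 7]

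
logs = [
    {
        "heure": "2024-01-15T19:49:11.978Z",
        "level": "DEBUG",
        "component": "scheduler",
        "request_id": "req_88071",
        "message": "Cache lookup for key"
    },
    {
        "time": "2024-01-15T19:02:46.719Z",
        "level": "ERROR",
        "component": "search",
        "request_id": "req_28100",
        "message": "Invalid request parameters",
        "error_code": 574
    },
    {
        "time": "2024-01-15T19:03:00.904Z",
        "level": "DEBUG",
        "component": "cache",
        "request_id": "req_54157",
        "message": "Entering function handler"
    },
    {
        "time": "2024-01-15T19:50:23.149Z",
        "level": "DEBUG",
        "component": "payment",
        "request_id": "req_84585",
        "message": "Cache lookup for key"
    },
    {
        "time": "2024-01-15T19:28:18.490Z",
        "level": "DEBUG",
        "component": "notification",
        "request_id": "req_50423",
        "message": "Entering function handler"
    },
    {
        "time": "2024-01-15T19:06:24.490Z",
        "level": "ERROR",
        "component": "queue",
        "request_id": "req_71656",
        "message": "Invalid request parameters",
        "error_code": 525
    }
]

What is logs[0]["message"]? "Cache lookup for key"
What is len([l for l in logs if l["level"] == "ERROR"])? 2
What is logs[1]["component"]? "search"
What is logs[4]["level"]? "DEBUG"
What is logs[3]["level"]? "DEBUG"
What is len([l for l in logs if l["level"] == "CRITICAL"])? 0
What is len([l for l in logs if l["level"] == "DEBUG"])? 4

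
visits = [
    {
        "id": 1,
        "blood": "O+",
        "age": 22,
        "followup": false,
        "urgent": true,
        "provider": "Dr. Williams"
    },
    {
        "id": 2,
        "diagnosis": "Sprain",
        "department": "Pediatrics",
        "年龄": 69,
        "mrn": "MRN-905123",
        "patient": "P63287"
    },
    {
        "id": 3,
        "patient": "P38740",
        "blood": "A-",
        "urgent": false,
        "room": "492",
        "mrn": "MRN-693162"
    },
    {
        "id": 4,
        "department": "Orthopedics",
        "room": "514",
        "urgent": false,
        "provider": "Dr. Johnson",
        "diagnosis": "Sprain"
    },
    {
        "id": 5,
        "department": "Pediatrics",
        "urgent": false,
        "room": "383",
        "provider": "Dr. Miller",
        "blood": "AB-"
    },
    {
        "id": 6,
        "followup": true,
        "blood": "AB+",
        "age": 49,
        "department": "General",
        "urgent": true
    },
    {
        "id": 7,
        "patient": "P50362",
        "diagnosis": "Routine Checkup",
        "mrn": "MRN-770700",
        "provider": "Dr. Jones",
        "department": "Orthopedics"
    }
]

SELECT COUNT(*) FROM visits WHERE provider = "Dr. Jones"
1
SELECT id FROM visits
[1, 2, 3, 4, 5, 6, 7]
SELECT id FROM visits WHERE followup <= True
[1, 6]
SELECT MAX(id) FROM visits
7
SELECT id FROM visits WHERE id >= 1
[1, 2, 3, 4, 5, 6, 7]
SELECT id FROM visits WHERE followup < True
[1]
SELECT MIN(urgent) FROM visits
False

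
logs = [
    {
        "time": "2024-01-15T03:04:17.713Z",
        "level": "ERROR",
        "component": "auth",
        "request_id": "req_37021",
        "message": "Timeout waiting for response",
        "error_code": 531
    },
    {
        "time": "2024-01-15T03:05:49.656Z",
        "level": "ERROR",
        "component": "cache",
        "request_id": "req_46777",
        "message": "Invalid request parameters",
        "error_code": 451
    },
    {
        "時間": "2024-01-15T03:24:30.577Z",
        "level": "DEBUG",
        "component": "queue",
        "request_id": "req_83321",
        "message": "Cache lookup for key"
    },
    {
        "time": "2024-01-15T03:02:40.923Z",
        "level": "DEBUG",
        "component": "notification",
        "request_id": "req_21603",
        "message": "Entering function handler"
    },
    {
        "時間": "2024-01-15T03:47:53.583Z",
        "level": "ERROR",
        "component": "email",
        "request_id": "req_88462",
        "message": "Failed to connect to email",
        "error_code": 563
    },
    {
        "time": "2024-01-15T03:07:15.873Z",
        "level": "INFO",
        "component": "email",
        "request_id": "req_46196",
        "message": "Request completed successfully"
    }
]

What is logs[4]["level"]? "ERROR"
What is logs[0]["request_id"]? "req_37021"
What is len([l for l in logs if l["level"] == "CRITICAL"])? 0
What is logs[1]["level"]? "ERROR"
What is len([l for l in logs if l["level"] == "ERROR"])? 3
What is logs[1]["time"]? "2024-01-15T03:05:49.656Z"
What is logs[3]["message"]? "Entering function handler"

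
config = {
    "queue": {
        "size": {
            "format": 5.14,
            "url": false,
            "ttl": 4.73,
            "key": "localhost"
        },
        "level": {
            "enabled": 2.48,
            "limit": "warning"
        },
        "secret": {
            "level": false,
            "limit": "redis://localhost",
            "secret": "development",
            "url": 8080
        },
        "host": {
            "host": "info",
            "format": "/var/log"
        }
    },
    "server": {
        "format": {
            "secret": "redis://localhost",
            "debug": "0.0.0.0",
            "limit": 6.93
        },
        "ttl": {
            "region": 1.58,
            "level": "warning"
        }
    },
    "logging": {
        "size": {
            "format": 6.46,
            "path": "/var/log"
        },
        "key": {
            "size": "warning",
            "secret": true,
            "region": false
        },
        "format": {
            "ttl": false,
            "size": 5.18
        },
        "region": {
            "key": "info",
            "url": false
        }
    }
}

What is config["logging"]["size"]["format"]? 6.46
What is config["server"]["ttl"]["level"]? "warning"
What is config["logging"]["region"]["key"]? "info"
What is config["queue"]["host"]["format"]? "/var/log"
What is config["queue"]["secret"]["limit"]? "redis://localhost"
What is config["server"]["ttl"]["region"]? 1.58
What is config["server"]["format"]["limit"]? 6.93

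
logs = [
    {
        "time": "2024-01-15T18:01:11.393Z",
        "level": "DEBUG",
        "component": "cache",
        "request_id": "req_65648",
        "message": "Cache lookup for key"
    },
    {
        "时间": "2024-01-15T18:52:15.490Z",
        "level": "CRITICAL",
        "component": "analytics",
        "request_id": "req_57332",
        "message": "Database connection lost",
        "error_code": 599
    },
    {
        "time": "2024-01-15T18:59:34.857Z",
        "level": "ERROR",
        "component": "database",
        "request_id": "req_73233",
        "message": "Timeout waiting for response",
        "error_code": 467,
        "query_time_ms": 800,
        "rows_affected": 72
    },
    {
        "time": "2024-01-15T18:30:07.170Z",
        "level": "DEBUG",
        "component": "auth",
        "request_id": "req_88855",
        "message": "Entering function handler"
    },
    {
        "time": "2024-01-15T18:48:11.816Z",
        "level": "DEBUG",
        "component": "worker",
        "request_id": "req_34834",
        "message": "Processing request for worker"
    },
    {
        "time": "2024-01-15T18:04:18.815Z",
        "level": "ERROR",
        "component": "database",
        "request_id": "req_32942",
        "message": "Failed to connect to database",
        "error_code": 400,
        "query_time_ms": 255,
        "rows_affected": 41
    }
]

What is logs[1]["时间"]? "2024-01-15T18:52:15.490Z"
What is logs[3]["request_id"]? "req_88855"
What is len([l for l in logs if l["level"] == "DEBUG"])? 3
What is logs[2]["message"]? "Timeout waiting for response"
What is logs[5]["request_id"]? "req_32942"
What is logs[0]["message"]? "Cache lookup for key"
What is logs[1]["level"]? "CRITICAL"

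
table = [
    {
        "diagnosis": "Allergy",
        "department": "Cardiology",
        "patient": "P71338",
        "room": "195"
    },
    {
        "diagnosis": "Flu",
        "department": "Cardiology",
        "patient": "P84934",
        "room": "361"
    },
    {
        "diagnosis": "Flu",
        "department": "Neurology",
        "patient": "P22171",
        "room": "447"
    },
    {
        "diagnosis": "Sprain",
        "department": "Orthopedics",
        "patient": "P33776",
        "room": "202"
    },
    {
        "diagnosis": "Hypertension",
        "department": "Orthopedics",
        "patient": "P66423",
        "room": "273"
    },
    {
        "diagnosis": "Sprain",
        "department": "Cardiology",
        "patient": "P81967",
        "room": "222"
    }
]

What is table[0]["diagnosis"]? "Allergy"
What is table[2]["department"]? "Neurology"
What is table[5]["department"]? "Cardiology"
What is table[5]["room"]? "222"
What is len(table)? 6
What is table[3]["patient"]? "P33776"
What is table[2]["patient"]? "P22171"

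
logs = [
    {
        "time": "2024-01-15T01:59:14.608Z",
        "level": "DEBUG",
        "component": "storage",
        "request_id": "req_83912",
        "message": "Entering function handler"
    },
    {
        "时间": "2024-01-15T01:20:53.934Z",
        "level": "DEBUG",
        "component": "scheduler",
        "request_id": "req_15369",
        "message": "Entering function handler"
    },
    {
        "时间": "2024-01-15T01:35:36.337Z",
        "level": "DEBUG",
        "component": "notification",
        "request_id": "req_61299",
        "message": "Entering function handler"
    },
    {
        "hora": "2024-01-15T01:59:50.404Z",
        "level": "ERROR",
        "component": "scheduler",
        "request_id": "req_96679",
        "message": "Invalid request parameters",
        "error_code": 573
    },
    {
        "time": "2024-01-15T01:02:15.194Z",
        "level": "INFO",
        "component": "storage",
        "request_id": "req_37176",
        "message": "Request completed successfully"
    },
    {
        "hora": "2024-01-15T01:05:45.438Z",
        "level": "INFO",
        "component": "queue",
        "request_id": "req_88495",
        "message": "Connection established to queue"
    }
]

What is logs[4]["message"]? "Request completed successfully"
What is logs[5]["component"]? "queue"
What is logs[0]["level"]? "DEBUG"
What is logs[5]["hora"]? "2024-01-15T01:05:45.438Z"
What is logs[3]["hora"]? "2024-01-15T01:59:50.404Z"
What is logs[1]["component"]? "scheduler"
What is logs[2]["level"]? "DEBUG"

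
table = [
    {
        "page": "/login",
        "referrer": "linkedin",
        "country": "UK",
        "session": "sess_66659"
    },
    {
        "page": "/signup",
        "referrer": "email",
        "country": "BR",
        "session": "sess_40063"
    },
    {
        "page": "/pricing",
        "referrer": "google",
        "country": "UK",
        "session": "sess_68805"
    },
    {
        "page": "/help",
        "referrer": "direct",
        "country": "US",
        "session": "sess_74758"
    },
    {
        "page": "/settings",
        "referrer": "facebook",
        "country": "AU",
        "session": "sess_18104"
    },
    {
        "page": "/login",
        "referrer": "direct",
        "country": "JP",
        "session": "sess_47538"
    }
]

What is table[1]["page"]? "/signup"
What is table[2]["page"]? "/pricing"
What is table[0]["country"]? "UK"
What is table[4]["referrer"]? "facebook"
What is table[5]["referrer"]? "direct"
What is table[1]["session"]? "sess_40063"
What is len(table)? 6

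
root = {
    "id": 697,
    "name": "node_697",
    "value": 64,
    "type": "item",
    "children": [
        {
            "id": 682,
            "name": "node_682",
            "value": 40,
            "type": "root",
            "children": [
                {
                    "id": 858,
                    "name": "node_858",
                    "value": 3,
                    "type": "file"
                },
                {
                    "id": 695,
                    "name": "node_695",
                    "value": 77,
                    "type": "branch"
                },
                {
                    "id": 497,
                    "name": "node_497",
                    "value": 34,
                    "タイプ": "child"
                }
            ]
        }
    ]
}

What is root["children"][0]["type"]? "root"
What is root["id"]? 697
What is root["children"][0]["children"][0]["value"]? 3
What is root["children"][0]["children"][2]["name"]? "node_497"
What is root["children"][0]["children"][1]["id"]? 695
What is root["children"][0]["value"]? 40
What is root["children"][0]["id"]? 682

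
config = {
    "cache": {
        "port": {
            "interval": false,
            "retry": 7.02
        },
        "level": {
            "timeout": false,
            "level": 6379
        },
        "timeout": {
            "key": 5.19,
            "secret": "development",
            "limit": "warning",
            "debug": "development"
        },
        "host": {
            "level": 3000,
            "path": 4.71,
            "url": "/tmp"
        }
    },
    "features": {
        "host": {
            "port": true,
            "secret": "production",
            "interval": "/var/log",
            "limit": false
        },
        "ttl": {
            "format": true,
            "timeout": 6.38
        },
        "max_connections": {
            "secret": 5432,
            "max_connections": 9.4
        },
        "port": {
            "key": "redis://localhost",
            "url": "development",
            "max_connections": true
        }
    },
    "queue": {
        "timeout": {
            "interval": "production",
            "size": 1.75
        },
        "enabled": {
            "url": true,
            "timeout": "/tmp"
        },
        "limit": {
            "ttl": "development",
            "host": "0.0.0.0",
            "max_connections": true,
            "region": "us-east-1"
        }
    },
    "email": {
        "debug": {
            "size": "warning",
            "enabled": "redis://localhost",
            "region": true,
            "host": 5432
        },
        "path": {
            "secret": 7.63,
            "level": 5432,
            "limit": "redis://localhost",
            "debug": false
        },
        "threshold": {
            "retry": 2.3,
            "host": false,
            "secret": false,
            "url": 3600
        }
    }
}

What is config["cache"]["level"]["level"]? 6379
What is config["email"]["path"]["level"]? 5432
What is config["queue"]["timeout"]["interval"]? "production"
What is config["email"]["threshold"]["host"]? False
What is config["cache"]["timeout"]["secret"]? "development"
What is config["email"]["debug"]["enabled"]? "redis://localhost"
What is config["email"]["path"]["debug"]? False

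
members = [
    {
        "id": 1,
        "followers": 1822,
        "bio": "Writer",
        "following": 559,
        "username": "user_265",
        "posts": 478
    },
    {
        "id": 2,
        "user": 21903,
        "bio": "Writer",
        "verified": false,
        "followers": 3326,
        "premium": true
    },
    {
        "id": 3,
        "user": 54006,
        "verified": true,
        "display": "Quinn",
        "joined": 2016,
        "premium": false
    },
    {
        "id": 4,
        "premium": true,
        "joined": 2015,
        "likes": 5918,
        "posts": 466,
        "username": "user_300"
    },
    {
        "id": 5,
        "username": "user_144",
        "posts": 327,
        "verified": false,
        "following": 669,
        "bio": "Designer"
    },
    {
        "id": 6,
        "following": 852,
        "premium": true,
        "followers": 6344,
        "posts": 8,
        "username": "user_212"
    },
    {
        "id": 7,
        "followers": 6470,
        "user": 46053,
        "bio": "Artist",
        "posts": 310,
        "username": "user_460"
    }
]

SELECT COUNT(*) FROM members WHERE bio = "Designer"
1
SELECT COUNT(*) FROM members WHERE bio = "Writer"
2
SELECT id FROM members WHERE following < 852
[1, 5]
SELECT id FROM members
[1, 2, 3, 4, 5, 6, 7]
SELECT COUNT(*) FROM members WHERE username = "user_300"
1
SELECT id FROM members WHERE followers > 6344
[7]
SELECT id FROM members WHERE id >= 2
[2, 3, 4, 5, 6, 7]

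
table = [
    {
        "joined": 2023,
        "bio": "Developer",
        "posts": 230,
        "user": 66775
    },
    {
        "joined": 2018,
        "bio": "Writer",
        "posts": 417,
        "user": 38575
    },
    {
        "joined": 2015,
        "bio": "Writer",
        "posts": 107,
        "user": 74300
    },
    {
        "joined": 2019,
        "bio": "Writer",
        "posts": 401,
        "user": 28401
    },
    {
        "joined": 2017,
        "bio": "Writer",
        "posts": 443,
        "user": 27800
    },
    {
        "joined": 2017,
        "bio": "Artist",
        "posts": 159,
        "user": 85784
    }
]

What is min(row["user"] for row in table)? 27800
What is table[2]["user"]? 74300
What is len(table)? 6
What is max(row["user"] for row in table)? 85784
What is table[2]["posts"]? 107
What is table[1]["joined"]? 2018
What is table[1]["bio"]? "Writer"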